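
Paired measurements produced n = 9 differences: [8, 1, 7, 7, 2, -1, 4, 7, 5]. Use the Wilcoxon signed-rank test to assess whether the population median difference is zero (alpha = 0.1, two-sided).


Step 1: Drop any zero differences (none here) and take |d_i|.
|d| = [8, 1, 7, 7, 2, 1, 4, 7, 5]
Step 2: Midrank |d_i| (ties get averaged ranks).
ranks: |8|->9, |1|->1.5, |7|->7, |7|->7, |2|->3, |1|->1.5, |4|->4, |7|->7, |5|->5
Step 3: Attach original signs; sum ranks with positive sign and with negative sign.
W+ = 9 + 1.5 + 7 + 7 + 3 + 4 + 7 + 5 = 43.5
W- = 1.5 = 1.5
(Check: W+ + W- = 45 should equal n(n+1)/2 = 45.)
Step 4: Test statistic W = min(W+, W-) = 1.5.
Step 5: Ties in |d|, so use the tie-corrected normal approximation.
        E[W] = n(n+1)/4 = 9*10/4 = 22.5.
        Tie groups: |d|=1 (t=2), |d|=7 (t=3); sum(t^3 - t) = 30.
        Var[W] = n(n+1)(2n+1)/24 - sum(t^3-t)/48 = 1710/24 - 30/48 = 70.625.
        z = (W - E[W]) / sqrt(Var[W]) = (1.5 - 22.5) / 8.4039 = -2.4988.
        Two-sided p = 2*Phi(z) = 0.012460.
Step 6: alpha = 0.1. reject H0.

W+ = 43.5, W- = 1.5, W = min = 1.5, p = 0.012460, reject H0.


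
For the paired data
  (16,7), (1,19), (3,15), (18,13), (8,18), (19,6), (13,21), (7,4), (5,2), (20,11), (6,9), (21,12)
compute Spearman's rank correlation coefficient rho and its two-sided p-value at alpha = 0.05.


Step 1: Rank x and y separately (midranks; no ties here).
rank(x): 16->8, 1->1, 3->2, 18->9, 8->6, 19->10, 13->7, 7->5, 5->3, 20->11, 6->4, 21->12
rank(y): 7->4, 19->11, 15->9, 13->8, 18->10, 6->3, 21->12, 4->2, 2->1, 11->6, 9->5, 12->7
Step 2: d_i = R_x(i) - R_y(i); compute d_i^2.
  (8-4)^2=16, (1-11)^2=100, (2-9)^2=49, (9-8)^2=1, (6-10)^2=16, (10-3)^2=49, (7-12)^2=25, (5-2)^2=9, (3-1)^2=4, (11-6)^2=25, (4-5)^2=1, (12-7)^2=25
sum(d^2) = 320.
Step 3: rho = 1 - 6*320 / (12*(12^2 - 1)) = 1 - 1920/1716 = -0.118881.
Step 4: Under H0, t = rho * sqrt((n-2)/(1-rho^2)) = -0.3786 ~ t(10).
Step 5: Two-sided p-value from the t-distribution with 10 df = 0.712884.
Step 6: alpha = 0.05. fail to reject H0.

rho = -0.1189, p = 0.712884, fail to reject H0 at alpha = 0.05.


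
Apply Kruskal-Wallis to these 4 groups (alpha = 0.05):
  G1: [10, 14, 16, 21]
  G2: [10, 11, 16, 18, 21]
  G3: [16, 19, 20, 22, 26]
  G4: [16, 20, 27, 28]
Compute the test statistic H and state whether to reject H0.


Step 1: Combine all N = 18 observations and assign midranks.
sorted (value, group, rank): (10,G1,1.5), (10,G2,1.5), (11,G2,3), (14,G1,4), (16,G1,6.5), (16,G2,6.5), (16,G3,6.5), (16,G4,6.5), (18,G2,9), (19,G3,10), (20,G3,11.5), (20,G4,11.5), (21,G1,13.5), (21,G2,13.5), (22,G3,15), (26,G3,16), (27,G4,17), (28,G4,18)
Step 2: Sum ranks within each group.
R_1 = 25.5 (n_1 = 4)
R_2 = 33.5 (n_2 = 5)
R_3 = 59 (n_3 = 5)
R_4 = 53 (n_4 = 4)
Step 3: H = 12/(N(N+1)) * sum(R_i^2/n_i) - 3(N+1)
     = 12/(18*19) * (25.5^2/4 + 33.5^2/5 + 59^2/5 + 53^2/4) - 3*19
     = 0.035088 * 1785.46 - 57
     = 5.647807.
Step 4: Ties present; correction factor C = 1 - 78/(18^3 - 18) = 0.986584. Corrected H = 5.647807 / 0.986584 = 5.724608.
Step 5: Under H0, H ~ chi^2(3); p-value = 0.125805.
Step 6: alpha = 0.05. fail to reject H0.

H = 5.7246, df = 3, p = 0.125805, fail to reject H0.


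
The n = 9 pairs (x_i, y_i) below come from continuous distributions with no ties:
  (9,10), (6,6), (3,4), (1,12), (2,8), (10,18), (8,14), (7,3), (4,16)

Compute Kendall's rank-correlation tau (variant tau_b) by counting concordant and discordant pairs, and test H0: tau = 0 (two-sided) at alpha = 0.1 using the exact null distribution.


Step 1: Enumerate the 36 unordered pairs (i,j) with i<j and classify each by sign(x_j-x_i) * sign(y_j-y_i).
  (1,2):dx=-3,dy=-4->C; (1,3):dx=-6,dy=-6->C; (1,4):dx=-8,dy=+2->D; (1,5):dx=-7,dy=-2->C
  (1,6):dx=+1,dy=+8->C; (1,7):dx=-1,dy=+4->D; (1,8):dx=-2,dy=-7->C; (1,9):dx=-5,dy=+6->D
  (2,3):dx=-3,dy=-2->C; (2,4):dx=-5,dy=+6->D; (2,5):dx=-4,dy=+2->D; (2,6):dx=+4,dy=+12->C
  (2,7):dx=+2,dy=+8->C; (2,8):dx=+1,dy=-3->D; (2,9):dx=-2,dy=+10->D; (3,4):dx=-2,dy=+8->D
  (3,5):dx=-1,dy=+4->D; (3,6):dx=+7,dy=+14->C; (3,7):dx=+5,dy=+10->C; (3,8):dx=+4,dy=-1->D
  (3,9):dx=+1,dy=+12->C; (4,5):dx=+1,dy=-4->D; (4,6):dx=+9,dy=+6->C; (4,7):dx=+7,dy=+2->C
  (4,8):dx=+6,dy=-9->D; (4,9):dx=+3,dy=+4->C; (5,6):dx=+8,dy=+10->C; (5,7):dx=+6,dy=+6->C
  (5,8):dx=+5,dy=-5->D; (5,9):dx=+2,dy=+8->C; (6,7):dx=-2,dy=-4->C; (6,8):dx=-3,dy=-15->C
  (6,9):dx=-6,dy=-2->C; (7,8):dx=-1,dy=-11->C; (7,9):dx=-4,dy=+2->D; (8,9):dx=-3,dy=+13->D
Step 2: C = 21, D = 15, total pairs = 36.
Step 3: tau = (C - D)/(n(n-1)/2) = (21 - 15)/36 = 0.166667.
Step 4: Exact two-sided p-value (enumerate n! = 362880 permutations of y under H0): p = 0.612202.
Step 5: alpha = 0.1. fail to reject H0.

tau_b = 0.1667 (C=21, D=15), p = 0.612202, fail to reject H0.


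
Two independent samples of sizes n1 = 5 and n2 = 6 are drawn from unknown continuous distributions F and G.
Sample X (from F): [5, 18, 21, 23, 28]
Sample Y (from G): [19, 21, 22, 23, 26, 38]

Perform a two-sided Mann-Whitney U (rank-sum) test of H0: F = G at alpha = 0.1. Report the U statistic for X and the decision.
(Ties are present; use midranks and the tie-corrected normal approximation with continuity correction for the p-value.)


Step 1: Combine and sort all 11 observations; assign midranks.
sorted (value, group): (5,X), (18,X), (19,Y), (21,X), (21,Y), (22,Y), (23,X), (23,Y), (26,Y), (28,X), (38,Y)
ranks: 5->1, 18->2, 19->3, 21->4.5, 21->4.5, 22->6, 23->7.5, 23->7.5, 26->9, 28->10, 38->11
Step 2: Rank sum for X: R1 = 1 + 2 + 4.5 + 7.5 + 10 = 25.
Step 3: U_X = R1 - n1(n1+1)/2 = 25 - 5*6/2 = 25 - 15 = 10.
       U_Y = n1*n2 - U_X = 30 - 10 = 20.
Step 4: Ties are present, so use the tie-corrected normal approximation (with continuity correction) for the p-value.
Step 5: p-value = 0.409176; compare to alpha = 0.1. fail to reject H0.

U_X = 10, p = 0.409176, fail to reject H0 at alpha = 0.1.


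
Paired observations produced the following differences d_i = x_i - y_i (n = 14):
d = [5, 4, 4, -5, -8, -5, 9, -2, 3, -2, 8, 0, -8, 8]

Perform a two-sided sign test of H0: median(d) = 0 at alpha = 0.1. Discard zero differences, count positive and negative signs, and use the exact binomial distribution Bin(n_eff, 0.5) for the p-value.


Step 1: Discard zero differences. Original n = 14; n_eff = number of nonzero differences = 13.
Nonzero differences (with sign): +5, +4, +4, -5, -8, -5, +9, -2, +3, -2, +8, -8, +8
Step 2: Count signs: positive = 7, negative = 6.
Step 3: Under H0: P(positive) = 0.5, so the number of positives S ~ Bin(13, 0.5).
Step 4: Two-sided exact p-value = sum of Bin(13,0.5) probabilities at or below the observed probability = 1.000000.
Step 5: alpha = 0.1. fail to reject H0.

n_eff = 13, pos = 7, neg = 6, p = 1.000000, fail to reject H0.


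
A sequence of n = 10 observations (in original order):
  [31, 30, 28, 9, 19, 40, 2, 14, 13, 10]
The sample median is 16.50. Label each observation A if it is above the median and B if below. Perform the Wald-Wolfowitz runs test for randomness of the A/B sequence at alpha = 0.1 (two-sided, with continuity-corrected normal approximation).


Step 1: Compute median = 16.50; label A = above, B = below.
Labels in order: AAABAABBBB  (n_A = 5, n_B = 5)
Step 2: Count runs R = 4.
Step 3: Under H0 (random ordering), E[R] = 2*n_A*n_B/(n_A+n_B) + 1 = 2*5*5/10 + 1 = 6.0000.
        Var[R] = 2*n_A*n_B*(2*n_A*n_B - n_A - n_B) / ((n_A+n_B)^2 * (n_A+n_B-1)) = 2000/900 = 2.2222.
        SD[R] = 1.4907.
Step 4: Continuity-corrected z = (R + 0.5 - E[R]) / SD[R] = (4 + 0.5 - 6.0000) / 1.4907 = -1.0062.
Step 5: Two-sided p-value via normal approximation = 2*(1 - Phi(|z|)) = 0.314305.
Step 6: alpha = 0.1. fail to reject H0.

R = 4, z = -1.0062, p = 0.314305, fail to reject H0.


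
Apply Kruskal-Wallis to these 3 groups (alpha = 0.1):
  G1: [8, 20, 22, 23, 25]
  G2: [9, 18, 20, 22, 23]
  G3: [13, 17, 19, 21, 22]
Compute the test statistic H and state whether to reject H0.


Step 1: Combine all N = 15 observations and assign midranks.
sorted (value, group, rank): (8,G1,1), (9,G2,2), (13,G3,3), (17,G3,4), (18,G2,5), (19,G3,6), (20,G1,7.5), (20,G2,7.5), (21,G3,9), (22,G1,11), (22,G2,11), (22,G3,11), (23,G1,13.5), (23,G2,13.5), (25,G1,15)
Step 2: Sum ranks within each group.
R_1 = 48 (n_1 = 5)
R_2 = 39 (n_2 = 5)
R_3 = 33 (n_3 = 5)
Step 3: H = 12/(N(N+1)) * sum(R_i^2/n_i) - 3(N+1)
     = 12/(15*16) * (48^2/5 + 39^2/5 + 33^2/5) - 3*16
     = 0.050000 * 982.8 - 48
     = 1.140000.
Step 4: Ties present; correction factor C = 1 - 36/(15^3 - 15) = 0.989286. Corrected H = 1.140000 / 0.989286 = 1.152347.
Step 5: Under H0, H ~ chi^2(2); p-value = 0.562045.
Step 6: alpha = 0.1. fail to reject H0.

H = 1.1523, df = 2, p = 0.562045, fail to reject H0.


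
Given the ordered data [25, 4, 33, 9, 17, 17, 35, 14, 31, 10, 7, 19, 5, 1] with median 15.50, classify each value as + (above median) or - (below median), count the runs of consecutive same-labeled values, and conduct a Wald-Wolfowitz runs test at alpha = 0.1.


Step 1: Compute median = 15.50; label A = above, B = below.
Labels in order: ABABAAABABBABB  (n_A = 7, n_B = 7)
Step 2: Count runs R = 10.
Step 3: Under H0 (random ordering), E[R] = 2*n_A*n_B/(n_A+n_B) + 1 = 2*7*7/14 + 1 = 8.0000.
        Var[R] = 2*n_A*n_B*(2*n_A*n_B - n_A - n_B) / ((n_A+n_B)^2 * (n_A+n_B-1)) = 8232/2548 = 3.2308.
        SD[R] = 1.7974.
Step 4: Continuity-corrected z = (R - 0.5 - E[R]) / SD[R] = (10 - 0.5 - 8.0000) / 1.7974 = 0.8345.
Step 5: Two-sided p-value via normal approximation = 2*(1 - Phi(|z|)) = 0.403986.
Step 6: alpha = 0.1. fail to reject H0.

R = 10, z = 0.8345, p = 0.403986, fail to reject H0.


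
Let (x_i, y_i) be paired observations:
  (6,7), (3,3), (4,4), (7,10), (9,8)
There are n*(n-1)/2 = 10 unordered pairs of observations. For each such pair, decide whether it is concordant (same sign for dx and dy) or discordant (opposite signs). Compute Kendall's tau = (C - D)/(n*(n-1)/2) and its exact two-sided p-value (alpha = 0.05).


Step 1: Enumerate the 10 unordered pairs (i,j) with i<j and classify each by sign(x_j-x_i) * sign(y_j-y_i).
  (1,2):dx=-3,dy=-4->C; (1,3):dx=-2,dy=-3->C; (1,4):dx=+1,dy=+3->C; (1,5):dx=+3,dy=+1->C
  (2,3):dx=+1,dy=+1->C; (2,4):dx=+4,dy=+7->C; (2,5):dx=+6,dy=+5->C; (3,4):dx=+3,dy=+6->C
  (3,5):dx=+5,dy=+4->C; (4,5):dx=+2,dy=-2->D
Step 2: C = 9, D = 1, total pairs = 10.
Step 3: tau = (C - D)/(n(n-1)/2) = (9 - 1)/10 = 0.800000.
Step 4: Exact two-sided p-value (enumerate n! = 120 permutations of y under H0): p = 0.083333.
Step 5: alpha = 0.05. fail to reject H0.

tau_b = 0.8000 (C=9, D=1), p = 0.083333, fail to reject H0.


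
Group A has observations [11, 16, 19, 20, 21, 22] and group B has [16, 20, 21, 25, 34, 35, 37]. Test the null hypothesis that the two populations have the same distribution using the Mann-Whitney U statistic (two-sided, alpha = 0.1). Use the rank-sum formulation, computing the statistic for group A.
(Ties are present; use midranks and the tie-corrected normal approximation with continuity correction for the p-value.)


Step 1: Combine and sort all 13 observations; assign midranks.
sorted (value, group): (11,X), (16,X), (16,Y), (19,X), (20,X), (20,Y), (21,X), (21,Y), (22,X), (25,Y), (34,Y), (35,Y), (37,Y)
ranks: 11->1, 16->2.5, 16->2.5, 19->4, 20->5.5, 20->5.5, 21->7.5, 21->7.5, 22->9, 25->10, 34->11, 35->12, 37->13
Step 2: Rank sum for X: R1 = 1 + 2.5 + 4 + 5.5 + 7.5 + 9 = 29.5.
Step 3: U_X = R1 - n1(n1+1)/2 = 29.5 - 6*7/2 = 29.5 - 21 = 8.5.
       U_Y = n1*n2 - U_X = 42 - 8.5 = 33.5.
Step 4: Ties are present, so use the tie-corrected normal approximation (with continuity correction) for the p-value.
Step 5: p-value = 0.085179; compare to alpha = 0.1. reject H0.

U_X = 8.5, p = 0.085179, reject H0 at alpha = 0.1.


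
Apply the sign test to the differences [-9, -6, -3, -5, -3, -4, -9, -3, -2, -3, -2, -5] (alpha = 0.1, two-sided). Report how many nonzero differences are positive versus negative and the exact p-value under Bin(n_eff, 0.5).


Step 1: Discard zero differences. Original n = 12; n_eff = number of nonzero differences = 12.
Nonzero differences (with sign): -9, -6, -3, -5, -3, -4, -9, -3, -2, -3, -2, -5
Step 2: Count signs: positive = 0, negative = 12.
Step 3: Under H0: P(positive) = 0.5, so the number of positives S ~ Bin(12, 0.5).
Step 4: Two-sided exact p-value = sum of Bin(12,0.5) probabilities at or below the observed probability = 0.000488.
Step 5: alpha = 0.1. reject H0.

n_eff = 12, pos = 0, neg = 12, p = 0.000488, reject H0.


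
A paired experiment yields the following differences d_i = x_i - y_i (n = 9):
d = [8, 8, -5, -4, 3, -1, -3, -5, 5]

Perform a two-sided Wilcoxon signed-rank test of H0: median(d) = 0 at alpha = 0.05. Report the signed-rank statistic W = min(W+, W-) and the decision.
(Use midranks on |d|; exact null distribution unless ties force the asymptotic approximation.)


Step 1: Drop any zero differences (none here) and take |d_i|.
|d| = [8, 8, 5, 4, 3, 1, 3, 5, 5]
Step 2: Midrank |d_i| (ties get averaged ranks).
ranks: |8|->8.5, |8|->8.5, |5|->6, |4|->4, |3|->2.5, |1|->1, |3|->2.5, |5|->6, |5|->6
Step 3: Attach original signs; sum ranks with positive sign and with negative sign.
W+ = 8.5 + 8.5 + 2.5 + 6 = 25.5
W- = 6 + 4 + 1 + 2.5 + 6 = 19.5
(Check: W+ + W- = 45 should equal n(n+1)/2 = 45.)
Step 4: Test statistic W = min(W+, W-) = 19.5.
Step 5: Ties in |d|, so use the tie-corrected normal approximation.
        E[W] = n(n+1)/4 = 9*10/4 = 22.5.
        Tie groups: |d|=3 (t=2), |d|=5 (t=3), |d|=8 (t=2); sum(t^3 - t) = 36.
        Var[W] = n(n+1)(2n+1)/24 - sum(t^3-t)/48 = 1710/24 - 36/48 = 70.5.
        z = (W - E[W]) / sqrt(Var[W]) = (19.5 - 22.5) / 8.3964 = -0.3573.
        Two-sided p = 2*Phi(z) = 0.720871.
Step 6: alpha = 0.05. fail to reject H0.

W+ = 25.5, W- = 19.5, W = min = 19.5, p = 0.720871, fail to reject H0.


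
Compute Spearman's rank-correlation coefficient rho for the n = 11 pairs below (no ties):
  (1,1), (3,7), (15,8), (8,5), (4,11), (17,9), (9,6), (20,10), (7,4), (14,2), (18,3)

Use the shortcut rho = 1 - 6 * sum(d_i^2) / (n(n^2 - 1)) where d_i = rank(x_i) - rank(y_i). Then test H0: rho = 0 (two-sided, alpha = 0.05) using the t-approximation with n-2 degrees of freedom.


Step 1: Rank x and y separately (midranks; no ties here).
rank(x): 1->1, 3->2, 15->8, 8->5, 4->3, 17->9, 9->6, 20->11, 7->4, 14->7, 18->10
rank(y): 1->1, 7->7, 8->8, 5->5, 11->11, 9->9, 6->6, 10->10, 4->4, 2->2, 3->3
Step 2: d_i = R_x(i) - R_y(i); compute d_i^2.
  (1-1)^2=0, (2-7)^2=25, (8-8)^2=0, (5-5)^2=0, (3-11)^2=64, (9-9)^2=0, (6-6)^2=0, (11-10)^2=1, (4-4)^2=0, (7-2)^2=25, (10-3)^2=49
sum(d^2) = 164.
Step 3: rho = 1 - 6*164 / (11*(11^2 - 1)) = 1 - 984/1320 = 0.254545.
Step 4: Under H0, t = rho * sqrt((n-2)/(1-rho^2)) = 0.7896 ~ t(9).
Step 5: Two-sided p-value from the t-distribution with 9 df = 0.450037.
Step 6: alpha = 0.05. fail to reject H0.

rho = 0.2545, p = 0.450037, fail to reject H0 at alpha = 0.05.


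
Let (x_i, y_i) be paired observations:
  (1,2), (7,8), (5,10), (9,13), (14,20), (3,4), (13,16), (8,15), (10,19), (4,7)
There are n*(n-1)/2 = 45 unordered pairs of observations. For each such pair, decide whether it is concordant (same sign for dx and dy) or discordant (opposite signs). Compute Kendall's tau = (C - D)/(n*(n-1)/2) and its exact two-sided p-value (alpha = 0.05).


Step 1: Enumerate the 45 unordered pairs (i,j) with i<j and classify each by sign(x_j-x_i) * sign(y_j-y_i).
  (1,2):dx=+6,dy=+6->C; (1,3):dx=+4,dy=+8->C; (1,4):dx=+8,dy=+11->C; (1,5):dx=+13,dy=+18->C
  (1,6):dx=+2,dy=+2->C; (1,7):dx=+12,dy=+14->C; (1,8):dx=+7,dy=+13->C; (1,9):dx=+9,dy=+17->C
  (1,10):dx=+3,dy=+5->C; (2,3):dx=-2,dy=+2->D; (2,4):dx=+2,dy=+5->C; (2,5):dx=+7,dy=+12->C
  (2,6):dx=-4,dy=-4->C; (2,7):dx=+6,dy=+8->C; (2,8):dx=+1,dy=+7->C; (2,9):dx=+3,dy=+11->C
  (2,10):dx=-3,dy=-1->C; (3,4):dx=+4,dy=+3->C; (3,5):dx=+9,dy=+10->C; (3,6):dx=-2,dy=-6->C
  (3,7):dx=+8,dy=+6->C; (3,8):dx=+3,dy=+5->C; (3,9):dx=+5,dy=+9->C; (3,10):dx=-1,dy=-3->C
  (4,5):dx=+5,dy=+7->C; (4,6):dx=-6,dy=-9->C; (4,7):dx=+4,dy=+3->C; (4,8):dx=-1,dy=+2->D
  (4,9):dx=+1,dy=+6->C; (4,10):dx=-5,dy=-6->C; (5,6):dx=-11,dy=-16->C; (5,7):dx=-1,dy=-4->C
  (5,8):dx=-6,dy=-5->C; (5,9):dx=-4,dy=-1->C; (5,10):dx=-10,dy=-13->C; (6,7):dx=+10,dy=+12->C
  (6,8):dx=+5,dy=+11->C; (6,9):dx=+7,dy=+15->C; (6,10):dx=+1,dy=+3->C; (7,8):dx=-5,dy=-1->C
  (7,9):dx=-3,dy=+3->D; (7,10):dx=-9,dy=-9->C; (8,9):dx=+2,dy=+4->C; (8,10):dx=-4,dy=-8->C
  (9,10):dx=-6,dy=-12->C
Step 2: C = 42, D = 3, total pairs = 45.
Step 3: tau = (C - D)/(n(n-1)/2) = (42 - 3)/45 = 0.866667.
Step 4: Exact two-sided p-value (enumerate n! = 3628800 permutations of y under H0): p = 0.000115.
Step 5: alpha = 0.05. reject H0.

tau_b = 0.8667 (C=42, D=3), p = 0.000115, reject H0.


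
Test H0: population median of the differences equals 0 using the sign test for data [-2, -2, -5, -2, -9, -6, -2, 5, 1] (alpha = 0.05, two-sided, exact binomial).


Step 1: Discard zero differences. Original n = 9; n_eff = number of nonzero differences = 9.
Nonzero differences (with sign): -2, -2, -5, -2, -9, -6, -2, +5, +1
Step 2: Count signs: positive = 2, negative = 7.
Step 3: Under H0: P(positive) = 0.5, so the number of positives S ~ Bin(9, 0.5).
Step 4: Two-sided exact p-value = sum of Bin(9,0.5) probabilities at or below the observed probability = 0.179688.
Step 5: alpha = 0.05. fail to reject H0.

n_eff = 9, pos = 2, neg = 7, p = 0.179688, fail to reject H0.


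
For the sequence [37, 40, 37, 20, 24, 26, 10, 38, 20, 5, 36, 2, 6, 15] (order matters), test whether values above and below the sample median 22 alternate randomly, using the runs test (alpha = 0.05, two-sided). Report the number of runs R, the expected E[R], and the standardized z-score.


Step 1: Compute median = 22; label A = above, B = below.
Labels in order: AAABAABABBABBB  (n_A = 7, n_B = 7)
Step 2: Count runs R = 8.
Step 3: Under H0 (random ordering), E[R] = 2*n_A*n_B/(n_A+n_B) + 1 = 2*7*7/14 + 1 = 8.0000.
        Var[R] = 2*n_A*n_B*(2*n_A*n_B - n_A - n_B) / ((n_A+n_B)^2 * (n_A+n_B-1)) = 8232/2548 = 3.2308.
        SD[R] = 1.7974.
Step 4: R = E[R], so z = 0 with no continuity correction.
Step 5: Two-sided p-value via normal approximation = 2*(1 - Phi(|z|)) = 1.000000.
Step 6: alpha = 0.05. fail to reject H0.

R = 8, z = 0.0000, p = 1.000000, fail to reject H0.


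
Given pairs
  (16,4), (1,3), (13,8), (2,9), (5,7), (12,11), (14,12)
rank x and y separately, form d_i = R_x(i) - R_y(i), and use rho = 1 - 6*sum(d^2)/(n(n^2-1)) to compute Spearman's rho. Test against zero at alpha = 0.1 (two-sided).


Step 1: Rank x and y separately (midranks; no ties here).
rank(x): 16->7, 1->1, 13->5, 2->2, 5->3, 12->4, 14->6
rank(y): 4->2, 3->1, 8->4, 9->5, 7->3, 11->6, 12->7
Step 2: d_i = R_x(i) - R_y(i); compute d_i^2.
  (7-2)^2=25, (1-1)^2=0, (5-4)^2=1, (2-5)^2=9, (3-3)^2=0, (4-6)^2=4, (6-7)^2=1
sum(d^2) = 40.
Step 3: rho = 1 - 6*40 / (7*(7^2 - 1)) = 1 - 240/336 = 0.285714.
Step 4: Under H0, t = rho * sqrt((n-2)/(1-rho^2)) = 0.6667 ~ t(5).
Step 5: Two-sided p-value from the t-distribution with 5 df = 0.534509.
Step 6: alpha = 0.1. fail to reject H0.

rho = 0.2857, p = 0.534509, fail to reject H0 at alpha = 0.1.


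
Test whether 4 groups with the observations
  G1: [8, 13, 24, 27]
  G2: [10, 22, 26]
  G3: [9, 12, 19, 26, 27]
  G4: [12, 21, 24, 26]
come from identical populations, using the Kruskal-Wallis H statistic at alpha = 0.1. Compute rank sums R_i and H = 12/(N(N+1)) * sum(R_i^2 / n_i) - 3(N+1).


Step 1: Combine all N = 16 observations and assign midranks.
sorted (value, group, rank): (8,G1,1), (9,G3,2), (10,G2,3), (12,G3,4.5), (12,G4,4.5), (13,G1,6), (19,G3,7), (21,G4,8), (22,G2,9), (24,G1,10.5), (24,G4,10.5), (26,G2,13), (26,G3,13), (26,G4,13), (27,G1,15.5), (27,G3,15.5)
Step 2: Sum ranks within each group.
R_1 = 33 (n_1 = 4)
R_2 = 25 (n_2 = 3)
R_3 = 42 (n_3 = 5)
R_4 = 36 (n_4 = 4)
Step 3: H = 12/(N(N+1)) * sum(R_i^2/n_i) - 3(N+1)
     = 12/(16*17) * (33^2/4 + 25^2/3 + 42^2/5 + 36^2/4) - 3*17
     = 0.044118 * 1157.38 - 51
     = 0.061029.
Step 4: Ties present; correction factor C = 1 - 42/(16^3 - 16) = 0.989706. Corrected H = 0.061029 / 0.989706 = 0.061664.
Step 5: Under H0, H ~ chi^2(3); p-value = 0.996002.
Step 6: alpha = 0.1. fail to reject H0.

H = 0.0617, df = 3, p = 0.996002, fail to reject H0.


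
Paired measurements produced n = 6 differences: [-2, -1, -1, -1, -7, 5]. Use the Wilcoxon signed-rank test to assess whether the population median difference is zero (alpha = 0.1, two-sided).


Step 1: Drop any zero differences (none here) and take |d_i|.
|d| = [2, 1, 1, 1, 7, 5]
Step 2: Midrank |d_i| (ties get averaged ranks).
ranks: |2|->4, |1|->2, |1|->2, |1|->2, |7|->6, |5|->5
Step 3: Attach original signs; sum ranks with positive sign and with negative sign.
W+ = 5 = 5
W- = 4 + 2 + 2 + 2 + 6 = 16
(Check: W+ + W- = 21 should equal n(n+1)/2 = 21.)
Step 4: Test statistic W = min(W+, W-) = 5.
Step 5: Ties in |d|, so use the tie-corrected normal approximation.
        E[W] = n(n+1)/4 = 6*7/4 = 10.5.
        Tie groups: |d|=1 (t=3); sum(t^3 - t) = 24.
        Var[W] = n(n+1)(2n+1)/24 - sum(t^3-t)/48 = 546/24 - 24/48 = 22.25.
        z = (W - E[W]) / sqrt(Var[W]) = (5 - 10.5) / 4.7170 = -1.1660.
        Two-sided p = 2*Phi(z) = 0.243615.
Step 6: alpha = 0.1. fail to reject H0.

W+ = 5, W- = 16, W = min = 5, p = 0.243615, fail to reject H0.


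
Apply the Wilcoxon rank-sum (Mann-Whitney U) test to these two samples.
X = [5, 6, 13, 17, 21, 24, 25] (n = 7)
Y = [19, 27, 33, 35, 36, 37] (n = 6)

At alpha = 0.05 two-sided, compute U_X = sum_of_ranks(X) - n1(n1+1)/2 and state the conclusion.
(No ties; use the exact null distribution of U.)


Step 1: Combine and sort all 13 observations; assign midranks.
sorted (value, group): (5,X), (6,X), (13,X), (17,X), (19,Y), (21,X), (24,X), (25,X), (27,Y), (33,Y), (35,Y), (36,Y), (37,Y)
ranks: 5->1, 6->2, 13->3, 17->4, 19->5, 21->6, 24->7, 25->8, 27->9, 33->10, 35->11, 36->12, 37->13
Step 2: Rank sum for X: R1 = 1 + 2 + 3 + 4 + 6 + 7 + 8 = 31.
Step 3: U_X = R1 - n1(n1+1)/2 = 31 - 7*8/2 = 31 - 28 = 3.
       U_Y = n1*n2 - U_X = 42 - 3 = 39.
Step 4: No ties, so the exact null distribution of U (based on enumerating the C(13,7) = 1716 equally likely rank assignments) gives the two-sided p-value.
Step 5: p-value = 0.008159; compare to alpha = 0.05. reject H0.

U_X = 3, p = 0.008159, reject H0 at alpha = 0.05.


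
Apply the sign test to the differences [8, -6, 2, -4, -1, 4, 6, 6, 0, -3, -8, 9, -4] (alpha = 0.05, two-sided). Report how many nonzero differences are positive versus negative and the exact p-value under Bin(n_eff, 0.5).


Step 1: Discard zero differences. Original n = 13; n_eff = number of nonzero differences = 12.
Nonzero differences (with sign): +8, -6, +2, -4, -1, +4, +6, +6, -3, -8, +9, -4
Step 2: Count signs: positive = 6, negative = 6.
Step 3: Under H0: P(positive) = 0.5, so the number of positives S ~ Bin(12, 0.5).
Step 4: Two-sided exact p-value = sum of Bin(12,0.5) probabilities at or below the observed probability = 1.000000.
Step 5: alpha = 0.05. fail to reject H0.

n_eff = 12, pos = 6, neg = 6, p = 1.000000, fail to reject H0.


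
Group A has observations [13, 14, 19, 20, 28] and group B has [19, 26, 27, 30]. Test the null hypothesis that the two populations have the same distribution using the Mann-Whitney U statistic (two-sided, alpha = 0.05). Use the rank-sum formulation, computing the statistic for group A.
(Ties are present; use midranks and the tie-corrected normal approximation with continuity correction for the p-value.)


Step 1: Combine and sort all 9 observations; assign midranks.
sorted (value, group): (13,X), (14,X), (19,X), (19,Y), (20,X), (26,Y), (27,Y), (28,X), (30,Y)
ranks: 13->1, 14->2, 19->3.5, 19->3.5, 20->5, 26->6, 27->7, 28->8, 30->9
Step 2: Rank sum for X: R1 = 1 + 2 + 3.5 + 5 + 8 = 19.5.
Step 3: U_X = R1 - n1(n1+1)/2 = 19.5 - 5*6/2 = 19.5 - 15 = 4.5.
       U_Y = n1*n2 - U_X = 20 - 4.5 = 15.5.
Step 4: Ties are present, so use the tie-corrected normal approximation (with continuity correction) for the p-value.
Step 5: p-value = 0.218742; compare to alpha = 0.05. fail to reject H0.

U_X = 4.5, p = 0.218742, fail to reject H0 at alpha = 0.05.


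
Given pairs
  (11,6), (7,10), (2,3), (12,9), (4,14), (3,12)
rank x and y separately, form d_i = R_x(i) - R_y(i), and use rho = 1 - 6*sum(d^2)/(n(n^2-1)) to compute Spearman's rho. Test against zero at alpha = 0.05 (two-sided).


Step 1: Rank x and y separately (midranks; no ties here).
rank(x): 11->5, 7->4, 2->1, 12->6, 4->3, 3->2
rank(y): 6->2, 10->4, 3->1, 9->3, 14->6, 12->5
Step 2: d_i = R_x(i) - R_y(i); compute d_i^2.
  (5-2)^2=9, (4-4)^2=0, (1-1)^2=0, (6-3)^2=9, (3-6)^2=9, (2-5)^2=9
sum(d^2) = 36.
Step 3: rho = 1 - 6*36 / (6*(6^2 - 1)) = 1 - 216/210 = -0.028571.
Step 4: Under H0, t = rho * sqrt((n-2)/(1-rho^2)) = -0.0572 ~ t(4).
Step 5: Two-sided p-value from the t-distribution with 4 df = 0.957155.
Step 6: alpha = 0.05. fail to reject H0.

rho = -0.0286, p = 0.957155, fail to reject H0 at alpha = 0.05.


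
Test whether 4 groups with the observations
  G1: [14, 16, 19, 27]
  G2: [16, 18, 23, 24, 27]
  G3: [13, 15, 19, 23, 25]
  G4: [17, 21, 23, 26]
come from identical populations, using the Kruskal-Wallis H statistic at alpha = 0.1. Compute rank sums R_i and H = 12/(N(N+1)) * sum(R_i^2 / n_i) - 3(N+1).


Step 1: Combine all N = 18 observations and assign midranks.
sorted (value, group, rank): (13,G3,1), (14,G1,2), (15,G3,3), (16,G1,4.5), (16,G2,4.5), (17,G4,6), (18,G2,7), (19,G1,8.5), (19,G3,8.5), (21,G4,10), (23,G2,12), (23,G3,12), (23,G4,12), (24,G2,14), (25,G3,15), (26,G4,16), (27,G1,17.5), (27,G2,17.5)
Step 2: Sum ranks within each group.
R_1 = 32.5 (n_1 = 4)
R_2 = 55 (n_2 = 5)
R_3 = 39.5 (n_3 = 5)
R_4 = 44 (n_4 = 4)
Step 3: H = 12/(N(N+1)) * sum(R_i^2/n_i) - 3(N+1)
     = 12/(18*19) * (32.5^2/4 + 55^2/5 + 39.5^2/5 + 44^2/4) - 3*19
     = 0.035088 * 1665.11 - 57
     = 1.425000.
Step 4: Ties present; correction factor C = 1 - 42/(18^3 - 18) = 0.992776. Corrected H = 1.425000 / 0.992776 = 1.435369.
Step 5: Under H0, H ~ chi^2(3); p-value = 0.697265.
Step 6: alpha = 0.1. fail to reject H0.

H = 1.4354, df = 3, p = 0.697265, fail to reject H0.


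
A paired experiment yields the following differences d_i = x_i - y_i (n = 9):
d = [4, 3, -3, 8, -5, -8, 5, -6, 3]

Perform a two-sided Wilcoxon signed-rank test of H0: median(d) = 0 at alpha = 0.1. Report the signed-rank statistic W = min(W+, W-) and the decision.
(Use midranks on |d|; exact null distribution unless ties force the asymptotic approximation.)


Step 1: Drop any zero differences (none here) and take |d_i|.
|d| = [4, 3, 3, 8, 5, 8, 5, 6, 3]
Step 2: Midrank |d_i| (ties get averaged ranks).
ranks: |4|->4, |3|->2, |3|->2, |8|->8.5, |5|->5.5, |8|->8.5, |5|->5.5, |6|->7, |3|->2
Step 3: Attach original signs; sum ranks with positive sign and with negative sign.
W+ = 4 + 2 + 8.5 + 5.5 + 2 = 22
W- = 2 + 5.5 + 8.5 + 7 = 23
(Check: W+ + W- = 45 should equal n(n+1)/2 = 45.)
Step 4: Test statistic W = min(W+, W-) = 22.
Step 5: Ties in |d|, so use the tie-corrected normal approximation.
        E[W] = n(n+1)/4 = 9*10/4 = 22.5.
        Tie groups: |d|=3 (t=3), |d|=5 (t=2), |d|=8 (t=2); sum(t^3 - t) = 36.
        Var[W] = n(n+1)(2n+1)/24 - sum(t^3-t)/48 = 1710/24 - 36/48 = 70.5.
        z = (W - E[W]) / sqrt(Var[W]) = (22 - 22.5) / 8.3964 = -0.0595.
        Two-sided p = 2*Phi(z) = 0.952515.
Step 6: alpha = 0.1. fail to reject H0.

W+ = 22, W- = 23, W = min = 22, p = 0.952515, fail to reject H0.


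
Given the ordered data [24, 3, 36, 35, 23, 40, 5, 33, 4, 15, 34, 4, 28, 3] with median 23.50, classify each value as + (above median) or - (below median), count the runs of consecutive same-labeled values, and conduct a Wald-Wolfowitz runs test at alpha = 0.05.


Step 1: Compute median = 23.50; label A = above, B = below.
Labels in order: ABAABABABBABAB  (n_A = 7, n_B = 7)
Step 2: Count runs R = 12.
Step 3: Under H0 (random ordering), E[R] = 2*n_A*n_B/(n_A+n_B) + 1 = 2*7*7/14 + 1 = 8.0000.
        Var[R] = 2*n_A*n_B*(2*n_A*n_B - n_A - n_B) / ((n_A+n_B)^2 * (n_A+n_B-1)) = 8232/2548 = 3.2308.
        SD[R] = 1.7974.
Step 4: Continuity-corrected z = (R - 0.5 - E[R]) / SD[R] = (12 - 0.5 - 8.0000) / 1.7974 = 1.9472.
Step 5: Two-sided p-value via normal approximation = 2*(1 - Phi(|z|)) = 0.051508.
Step 6: alpha = 0.05. fail to reject H0.

R = 12, z = 1.9472, p = 0.051508, fail to reject H0.


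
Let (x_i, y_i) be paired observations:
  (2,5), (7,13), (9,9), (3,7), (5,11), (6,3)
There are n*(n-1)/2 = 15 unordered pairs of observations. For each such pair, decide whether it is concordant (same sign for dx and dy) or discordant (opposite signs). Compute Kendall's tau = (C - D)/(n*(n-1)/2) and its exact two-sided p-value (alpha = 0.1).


Step 1: Enumerate the 15 unordered pairs (i,j) with i<j and classify each by sign(x_j-x_i) * sign(y_j-y_i).
  (1,2):dx=+5,dy=+8->C; (1,3):dx=+7,dy=+4->C; (1,4):dx=+1,dy=+2->C; (1,5):dx=+3,dy=+6->C
  (1,6):dx=+4,dy=-2->D; (2,3):dx=+2,dy=-4->D; (2,4):dx=-4,dy=-6->C; (2,5):dx=-2,dy=-2->C
  (2,6):dx=-1,dy=-10->C; (3,4):dx=-6,dy=-2->C; (3,5):dx=-4,dy=+2->D; (3,6):dx=-3,dy=-6->C
  (4,5):dx=+2,dy=+4->C; (4,6):dx=+3,dy=-4->D; (5,6):dx=+1,dy=-8->D
Step 2: C = 10, D = 5, total pairs = 15.
Step 3: tau = (C - D)/(n(n-1)/2) = (10 - 5)/15 = 0.333333.
Step 4: Exact two-sided p-value (enumerate n! = 720 permutations of y under H0): p = 0.469444.
Step 5: alpha = 0.1. fail to reject H0.

tau_b = 0.3333 (C=10, D=5), p = 0.469444, fail to reject H0.


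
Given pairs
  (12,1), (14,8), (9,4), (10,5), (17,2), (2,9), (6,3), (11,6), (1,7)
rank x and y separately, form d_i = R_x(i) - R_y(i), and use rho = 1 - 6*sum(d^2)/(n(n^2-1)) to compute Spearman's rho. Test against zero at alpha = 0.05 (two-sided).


Step 1: Rank x and y separately (midranks; no ties here).
rank(x): 12->7, 14->8, 9->4, 10->5, 17->9, 2->2, 6->3, 11->6, 1->1
rank(y): 1->1, 8->8, 4->4, 5->5, 2->2, 9->9, 3->3, 6->6, 7->7
Step 2: d_i = R_x(i) - R_y(i); compute d_i^2.
  (7-1)^2=36, (8-8)^2=0, (4-4)^2=0, (5-5)^2=0, (9-2)^2=49, (2-9)^2=49, (3-3)^2=0, (6-6)^2=0, (1-7)^2=36
sum(d^2) = 170.
Step 3: rho = 1 - 6*170 / (9*(9^2 - 1)) = 1 - 1020/720 = -0.416667.
Step 4: Under H0, t = rho * sqrt((n-2)/(1-rho^2)) = -1.2127 ~ t(7).
Step 5: Two-sided p-value from the t-distribution with 7 df = 0.264586.
Step 6: alpha = 0.05. fail to reject H0.

rho = -0.4167, p = 0.264586, fail to reject H0 at alpha = 0.05.


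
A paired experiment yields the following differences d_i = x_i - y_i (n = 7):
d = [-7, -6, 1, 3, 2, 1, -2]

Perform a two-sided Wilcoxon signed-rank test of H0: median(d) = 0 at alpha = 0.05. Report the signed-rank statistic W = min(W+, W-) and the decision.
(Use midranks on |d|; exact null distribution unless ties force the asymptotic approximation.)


Step 1: Drop any zero differences (none here) and take |d_i|.
|d| = [7, 6, 1, 3, 2, 1, 2]
Step 2: Midrank |d_i| (ties get averaged ranks).
ranks: |7|->7, |6|->6, |1|->1.5, |3|->5, |2|->3.5, |1|->1.5, |2|->3.5
Step 3: Attach original signs; sum ranks with positive sign and with negative sign.
W+ = 1.5 + 5 + 3.5 + 1.5 = 11.5
W- = 7 + 6 + 3.5 = 16.5
(Check: W+ + W- = 28 should equal n(n+1)/2 = 28.)
Step 4: Test statistic W = min(W+, W-) = 11.5.
Step 5: Ties in |d|, so use the tie-corrected normal approximation.
        E[W] = n(n+1)/4 = 7*8/4 = 14.
        Tie groups: |d|=1 (t=2), |d|=2 (t=2); sum(t^3 - t) = 12.
        Var[W] = n(n+1)(2n+1)/24 - sum(t^3-t)/48 = 840/24 - 12/48 = 34.75.
        z = (W - E[W]) / sqrt(Var[W]) = (11.5 - 14) / 5.8949 = -0.4241.
        Two-sided p = 2*Phi(z) = 0.671497.
Step 6: alpha = 0.05. fail to reject H0.

W+ = 11.5, W- = 16.5, W = min = 11.5, p = 0.671497, fail to reject H0.


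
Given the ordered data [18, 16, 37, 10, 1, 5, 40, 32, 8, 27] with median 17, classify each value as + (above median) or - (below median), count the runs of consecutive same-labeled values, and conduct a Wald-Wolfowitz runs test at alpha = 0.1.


Step 1: Compute median = 17; label A = above, B = below.
Labels in order: ABABBBAABA  (n_A = 5, n_B = 5)
Step 2: Count runs R = 7.
Step 3: Under H0 (random ordering), E[R] = 2*n_A*n_B/(n_A+n_B) + 1 = 2*5*5/10 + 1 = 6.0000.
        Var[R] = 2*n_A*n_B*(2*n_A*n_B - n_A - n_B) / ((n_A+n_B)^2 * (n_A+n_B-1)) = 2000/900 = 2.2222.
        SD[R] = 1.4907.
Step 4: Continuity-corrected z = (R - 0.5 - E[R]) / SD[R] = (7 - 0.5 - 6.0000) / 1.4907 = 0.3354.
Step 5: Two-sided p-value via normal approximation = 2*(1 - Phi(|z|)) = 0.737316.
Step 6: alpha = 0.1. fail to reject H0.

R = 7, z = 0.3354, p = 0.737316, fail to reject H0.


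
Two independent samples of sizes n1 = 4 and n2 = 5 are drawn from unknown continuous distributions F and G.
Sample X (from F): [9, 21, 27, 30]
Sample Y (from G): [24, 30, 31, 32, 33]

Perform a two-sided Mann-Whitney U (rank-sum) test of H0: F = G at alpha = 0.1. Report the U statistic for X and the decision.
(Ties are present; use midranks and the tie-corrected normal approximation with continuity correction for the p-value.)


Step 1: Combine and sort all 9 observations; assign midranks.
sorted (value, group): (9,X), (21,X), (24,Y), (27,X), (30,X), (30,Y), (31,Y), (32,Y), (33,Y)
ranks: 9->1, 21->2, 24->3, 27->4, 30->5.5, 30->5.5, 31->7, 32->8, 33->9
Step 2: Rank sum for X: R1 = 1 + 2 + 4 + 5.5 = 12.5.
Step 3: U_X = R1 - n1(n1+1)/2 = 12.5 - 4*5/2 = 12.5 - 10 = 2.5.
       U_Y = n1*n2 - U_X = 20 - 2.5 = 17.5.
Step 4: Ties are present, so use the tie-corrected normal approximation (with continuity correction) for the p-value.
Step 5: p-value = 0.085100; compare to alpha = 0.1. reject H0.

U_X = 2.5, p = 0.085100, reject H0 at alpha = 0.1.


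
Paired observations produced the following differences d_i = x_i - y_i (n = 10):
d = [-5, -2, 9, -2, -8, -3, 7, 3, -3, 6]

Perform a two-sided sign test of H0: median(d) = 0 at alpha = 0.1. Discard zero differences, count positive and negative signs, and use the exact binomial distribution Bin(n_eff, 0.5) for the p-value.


Step 1: Discard zero differences. Original n = 10; n_eff = number of nonzero differences = 10.
Nonzero differences (with sign): -5, -2, +9, -2, -8, -3, +7, +3, -3, +6
Step 2: Count signs: positive = 4, negative = 6.
Step 3: Under H0: P(positive) = 0.5, so the number of positives S ~ Bin(10, 0.5).
Step 4: Two-sided exact p-value = sum of Bin(10,0.5) probabilities at or below the observed probability = 0.753906.
Step 5: alpha = 0.1. fail to reject H0.

n_eff = 10, pos = 4, neg = 6, p = 0.753906, fail to reject H0.


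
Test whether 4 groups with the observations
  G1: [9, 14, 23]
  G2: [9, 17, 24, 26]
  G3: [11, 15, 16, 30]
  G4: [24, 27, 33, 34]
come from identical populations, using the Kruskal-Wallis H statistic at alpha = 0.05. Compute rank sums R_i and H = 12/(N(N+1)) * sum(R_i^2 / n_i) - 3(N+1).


Step 1: Combine all N = 15 observations and assign midranks.
sorted (value, group, rank): (9,G1,1.5), (9,G2,1.5), (11,G3,3), (14,G1,4), (15,G3,5), (16,G3,6), (17,G2,7), (23,G1,8), (24,G2,9.5), (24,G4,9.5), (26,G2,11), (27,G4,12), (30,G3,13), (33,G4,14), (34,G4,15)
Step 2: Sum ranks within each group.
R_1 = 13.5 (n_1 = 3)
R_2 = 29 (n_2 = 4)
R_3 = 27 (n_3 = 4)
R_4 = 50.5 (n_4 = 4)
Step 3: H = 12/(N(N+1)) * sum(R_i^2/n_i) - 3(N+1)
     = 12/(15*16) * (13.5^2/3 + 29^2/4 + 27^2/4 + 50.5^2/4) - 3*16
     = 0.050000 * 1090.81 - 48
     = 6.540625.
Step 4: Ties present; correction factor C = 1 - 12/(15^3 - 15) = 0.996429. Corrected H = 6.540625 / 0.996429 = 6.564068.
Step 5: Under H0, H ~ chi^2(3); p-value = 0.087170.
Step 6: alpha = 0.05. fail to reject H0.

H = 6.5641, df = 3, p = 0.087170, fail to reject H0.


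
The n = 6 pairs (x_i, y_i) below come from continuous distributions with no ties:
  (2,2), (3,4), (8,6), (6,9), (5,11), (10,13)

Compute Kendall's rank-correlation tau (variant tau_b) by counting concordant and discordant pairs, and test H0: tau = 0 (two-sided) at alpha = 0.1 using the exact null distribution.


Step 1: Enumerate the 15 unordered pairs (i,j) with i<j and classify each by sign(x_j-x_i) * sign(y_j-y_i).
  (1,2):dx=+1,dy=+2->C; (1,3):dx=+6,dy=+4->C; (1,4):dx=+4,dy=+7->C; (1,5):dx=+3,dy=+9->C
  (1,6):dx=+8,dy=+11->C; (2,3):dx=+5,dy=+2->C; (2,4):dx=+3,dy=+5->C; (2,5):dx=+2,dy=+7->C
  (2,6):dx=+7,dy=+9->C; (3,4):dx=-2,dy=+3->D; (3,5):dx=-3,dy=+5->D; (3,6):dx=+2,dy=+7->C
  (4,5):dx=-1,dy=+2->D; (4,6):dx=+4,dy=+4->C; (5,6):dx=+5,dy=+2->C
Step 2: C = 12, D = 3, total pairs = 15.
Step 3: tau = (C - D)/(n(n-1)/2) = (12 - 3)/15 = 0.600000.
Step 4: Exact two-sided p-value (enumerate n! = 720 permutations of y under H0): p = 0.136111.
Step 5: alpha = 0.1. fail to reject H0.

tau_b = 0.6000 (C=12, D=3), p = 0.136111, fail to reject H0.


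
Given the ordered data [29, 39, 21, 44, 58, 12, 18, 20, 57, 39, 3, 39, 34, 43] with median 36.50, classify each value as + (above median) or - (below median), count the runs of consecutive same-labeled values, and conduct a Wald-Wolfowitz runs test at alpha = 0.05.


Step 1: Compute median = 36.50; label A = above, B = below.
Labels in order: BABAABBBAABABA  (n_A = 7, n_B = 7)
Step 2: Count runs R = 10.
Step 3: Under H0 (random ordering), E[R] = 2*n_A*n_B/(n_A+n_B) + 1 = 2*7*7/14 + 1 = 8.0000.
        Var[R] = 2*n_A*n_B*(2*n_A*n_B - n_A - n_B) / ((n_A+n_B)^2 * (n_A+n_B-1)) = 8232/2548 = 3.2308.
        SD[R] = 1.7974.
Step 4: Continuity-corrected z = (R - 0.5 - E[R]) / SD[R] = (10 - 0.5 - 8.0000) / 1.7974 = 0.8345.
Step 5: Two-sided p-value via normal approximation = 2*(1 - Phi(|z|)) = 0.403986.
Step 6: alpha = 0.05. fail to reject H0.

R = 10, z = 0.8345, p = 0.403986, fail to reject H0.


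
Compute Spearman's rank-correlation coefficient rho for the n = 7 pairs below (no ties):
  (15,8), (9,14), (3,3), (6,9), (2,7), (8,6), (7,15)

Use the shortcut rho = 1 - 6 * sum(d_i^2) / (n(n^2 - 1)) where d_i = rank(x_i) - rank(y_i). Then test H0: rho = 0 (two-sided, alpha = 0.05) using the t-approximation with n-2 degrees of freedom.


Step 1: Rank x and y separately (midranks; no ties here).
rank(x): 15->7, 9->6, 3->2, 6->3, 2->1, 8->5, 7->4
rank(y): 8->4, 14->6, 3->1, 9->5, 7->3, 6->2, 15->7
Step 2: d_i = R_x(i) - R_y(i); compute d_i^2.
  (7-4)^2=9, (6-6)^2=0, (2-1)^2=1, (3-5)^2=4, (1-3)^2=4, (5-2)^2=9, (4-7)^2=9
sum(d^2) = 36.
Step 3: rho = 1 - 6*36 / (7*(7^2 - 1)) = 1 - 216/336 = 0.357143.
Step 4: Under H0, t = rho * sqrt((n-2)/(1-rho^2)) = 0.8550 ~ t(5).
Step 5: Two-sided p-value from the t-distribution with 5 df = 0.431611.
Step 6: alpha = 0.05. fail to reject H0.

rho = 0.3571, p = 0.431611, fail to reject H0 at alpha = 0.05.


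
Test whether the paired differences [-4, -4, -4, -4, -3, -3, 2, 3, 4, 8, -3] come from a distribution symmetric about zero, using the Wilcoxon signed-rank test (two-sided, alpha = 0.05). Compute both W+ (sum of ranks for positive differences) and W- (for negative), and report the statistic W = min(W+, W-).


Step 1: Drop any zero differences (none here) and take |d_i|.
|d| = [4, 4, 4, 4, 3, 3, 2, 3, 4, 8, 3]
Step 2: Midrank |d_i| (ties get averaged ranks).
ranks: |4|->8, |4|->8, |4|->8, |4|->8, |3|->3.5, |3|->3.5, |2|->1, |3|->3.5, |4|->8, |8|->11, |3|->3.5
Step 3: Attach original signs; sum ranks with positive sign and with negative sign.
W+ = 1 + 3.5 + 8 + 11 = 23.5
W- = 8 + 8 + 8 + 8 + 3.5 + 3.5 + 3.5 = 42.5
(Check: W+ + W- = 66 should equal n(n+1)/2 = 66.)
Step 4: Test statistic W = min(W+, W-) = 23.5.
Step 5: Ties in |d|, so use the tie-corrected normal approximation.
        E[W] = n(n+1)/4 = 11*12/4 = 33.
        Tie groups: |d|=3 (t=4), |d|=4 (t=5); sum(t^3 - t) = 180.
        Var[W] = n(n+1)(2n+1)/24 - sum(t^3-t)/48 = 3036/24 - 180/48 = 122.75.
        z = (W - E[W]) / sqrt(Var[W]) = (23.5 - 33) / 11.0793 = -0.8575.
        Two-sided p = 2*Phi(z) = 0.391192.
Step 6: alpha = 0.05. fail to reject H0.

W+ = 23.5, W- = 42.5, W = min = 23.5, p = 0.391192, fail to reject H0.


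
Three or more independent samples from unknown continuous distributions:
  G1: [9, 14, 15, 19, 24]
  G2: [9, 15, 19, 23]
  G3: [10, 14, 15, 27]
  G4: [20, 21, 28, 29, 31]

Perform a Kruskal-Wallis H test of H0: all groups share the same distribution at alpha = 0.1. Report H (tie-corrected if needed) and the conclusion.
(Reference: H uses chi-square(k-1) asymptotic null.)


Step 1: Combine all N = 18 observations and assign midranks.
sorted (value, group, rank): (9,G1,1.5), (9,G2,1.5), (10,G3,3), (14,G1,4.5), (14,G3,4.5), (15,G1,7), (15,G2,7), (15,G3,7), (19,G1,9.5), (19,G2,9.5), (20,G4,11), (21,G4,12), (23,G2,13), (24,G1,14), (27,G3,15), (28,G4,16), (29,G4,17), (31,G4,18)
Step 2: Sum ranks within each group.
R_1 = 36.5 (n_1 = 5)
R_2 = 31 (n_2 = 4)
R_3 = 29.5 (n_3 = 4)
R_4 = 74 (n_4 = 5)
Step 3: H = 12/(N(N+1)) * sum(R_i^2/n_i) - 3(N+1)
     = 12/(18*19) * (36.5^2/5 + 31^2/4 + 29.5^2/4 + 74^2/5) - 3*19
     = 0.035088 * 1819.46 - 57
     = 6.840789.
Step 4: Ties present; correction factor C = 1 - 42/(18^3 - 18) = 0.992776. Corrected H = 6.840789 / 0.992776 = 6.890567.
Step 5: Under H0, H ~ chi^2(3); p-value = 0.075469.
Step 6: alpha = 0.1. reject H0.

H = 6.8906, df = 3, p = 0.075469, reject H0.
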